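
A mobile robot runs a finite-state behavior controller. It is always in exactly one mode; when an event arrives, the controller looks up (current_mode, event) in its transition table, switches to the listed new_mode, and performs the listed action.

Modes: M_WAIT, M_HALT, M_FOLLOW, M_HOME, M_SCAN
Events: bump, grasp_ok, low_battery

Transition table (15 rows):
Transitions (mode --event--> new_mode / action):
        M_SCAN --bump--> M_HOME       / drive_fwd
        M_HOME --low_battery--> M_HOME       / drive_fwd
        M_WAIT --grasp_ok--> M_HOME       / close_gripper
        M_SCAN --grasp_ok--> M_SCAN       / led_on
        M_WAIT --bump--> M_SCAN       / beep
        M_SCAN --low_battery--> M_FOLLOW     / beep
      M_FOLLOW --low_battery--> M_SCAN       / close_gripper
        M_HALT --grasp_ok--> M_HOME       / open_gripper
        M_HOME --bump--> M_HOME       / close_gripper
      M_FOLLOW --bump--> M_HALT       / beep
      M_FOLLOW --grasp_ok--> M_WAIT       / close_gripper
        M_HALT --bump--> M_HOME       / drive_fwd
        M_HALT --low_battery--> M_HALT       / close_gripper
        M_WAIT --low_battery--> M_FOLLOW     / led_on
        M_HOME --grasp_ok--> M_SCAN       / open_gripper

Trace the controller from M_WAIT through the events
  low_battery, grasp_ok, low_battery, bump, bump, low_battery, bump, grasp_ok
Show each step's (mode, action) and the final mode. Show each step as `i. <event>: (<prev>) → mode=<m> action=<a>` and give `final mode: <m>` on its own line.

final mode: M_SCAN

1. low_battery: (M_WAIT) → mode=M_FOLLOW action=led_on
2. grasp_ok: (M_FOLLOW) → mode=M_WAIT action=close_gripper
3. low_battery: (M_WAIT) → mode=M_FOLLOW action=led_on
4. bump: (M_FOLLOW) → mode=M_HALT action=beep
5. bump: (M_HALT) → mode=M_HOME action=drive_fwd
6. low_battery: (M_HOME) → mode=M_HOME action=drive_fwd
7. bump: (M_HOME) → mode=M_HOME action=close_gripper
8. grasp_ok: (M_HOME) → mode=M_SCAN action=open_gripper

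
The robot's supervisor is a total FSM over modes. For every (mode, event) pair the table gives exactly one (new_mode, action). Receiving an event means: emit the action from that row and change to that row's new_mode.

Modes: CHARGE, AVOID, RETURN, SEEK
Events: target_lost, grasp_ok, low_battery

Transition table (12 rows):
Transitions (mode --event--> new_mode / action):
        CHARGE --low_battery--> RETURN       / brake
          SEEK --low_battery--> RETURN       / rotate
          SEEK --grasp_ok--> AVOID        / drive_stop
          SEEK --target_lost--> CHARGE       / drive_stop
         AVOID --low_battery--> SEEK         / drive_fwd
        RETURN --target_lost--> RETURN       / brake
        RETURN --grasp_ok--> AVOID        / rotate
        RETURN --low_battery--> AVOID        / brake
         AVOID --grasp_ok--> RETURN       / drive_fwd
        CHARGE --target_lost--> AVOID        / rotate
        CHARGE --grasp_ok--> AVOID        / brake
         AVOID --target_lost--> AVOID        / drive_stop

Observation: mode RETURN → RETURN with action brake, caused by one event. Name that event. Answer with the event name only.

try target_lost: (RETURN, target_lost) → (RETURN, brake)  ← matches
try grasp_ok: (RETURN, grasp_ok) → (AVOID, rotate)
try low_battery: (RETURN, low_battery) → (AVOID, brake)

target_lost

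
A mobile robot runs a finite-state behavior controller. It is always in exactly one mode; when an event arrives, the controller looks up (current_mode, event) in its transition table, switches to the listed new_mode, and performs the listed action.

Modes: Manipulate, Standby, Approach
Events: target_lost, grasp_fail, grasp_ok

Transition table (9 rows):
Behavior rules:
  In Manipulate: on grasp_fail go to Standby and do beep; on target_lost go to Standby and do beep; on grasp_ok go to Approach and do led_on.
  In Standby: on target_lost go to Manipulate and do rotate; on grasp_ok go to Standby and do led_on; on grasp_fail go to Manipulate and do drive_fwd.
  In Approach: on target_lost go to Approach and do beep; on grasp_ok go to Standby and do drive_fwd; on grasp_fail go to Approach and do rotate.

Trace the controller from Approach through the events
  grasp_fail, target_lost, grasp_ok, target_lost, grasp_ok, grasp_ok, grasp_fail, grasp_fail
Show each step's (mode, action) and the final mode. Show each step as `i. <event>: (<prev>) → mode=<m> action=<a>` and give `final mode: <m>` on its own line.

final mode: Standby

1. grasp_fail: (Approach) → mode=Approach action=rotate
2. target_lost: (Approach) → mode=Approach action=beep
3. grasp_ok: (Approach) → mode=Standby action=drive_fwd
4. target_lost: (Standby) → mode=Manipulate action=rotate
5. grasp_ok: (Manipulate) → mode=Approach action=led_on
6. grasp_ok: (Approach) → mode=Standby action=drive_fwd
7. grasp_fail: (Standby) → mode=Manipulate action=drive_fwd
8. grasp_fail: (Manipulate) → mode=Standby action=beep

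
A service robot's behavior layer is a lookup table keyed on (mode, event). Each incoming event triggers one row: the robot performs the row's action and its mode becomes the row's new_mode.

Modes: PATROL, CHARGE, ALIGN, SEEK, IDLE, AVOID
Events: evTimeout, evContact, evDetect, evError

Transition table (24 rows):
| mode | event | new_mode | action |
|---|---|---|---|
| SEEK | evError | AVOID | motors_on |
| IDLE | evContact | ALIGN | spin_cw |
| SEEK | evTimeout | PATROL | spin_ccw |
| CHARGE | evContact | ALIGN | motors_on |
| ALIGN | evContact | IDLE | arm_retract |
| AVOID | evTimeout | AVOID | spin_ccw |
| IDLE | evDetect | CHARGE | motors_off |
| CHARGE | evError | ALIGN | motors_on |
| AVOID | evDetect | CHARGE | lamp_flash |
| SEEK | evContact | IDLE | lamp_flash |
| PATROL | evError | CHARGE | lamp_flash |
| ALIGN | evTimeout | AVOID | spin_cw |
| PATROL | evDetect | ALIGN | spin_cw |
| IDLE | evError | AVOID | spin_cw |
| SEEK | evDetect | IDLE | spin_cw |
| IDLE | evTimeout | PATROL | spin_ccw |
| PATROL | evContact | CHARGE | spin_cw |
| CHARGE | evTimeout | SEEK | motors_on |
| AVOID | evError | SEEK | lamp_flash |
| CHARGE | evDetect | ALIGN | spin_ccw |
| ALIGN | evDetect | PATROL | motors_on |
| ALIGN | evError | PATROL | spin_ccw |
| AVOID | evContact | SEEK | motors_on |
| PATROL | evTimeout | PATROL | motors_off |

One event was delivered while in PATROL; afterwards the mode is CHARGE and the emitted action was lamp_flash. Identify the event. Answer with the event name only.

evError

try evTimeout: (PATROL, evTimeout) → (PATROL, motors_off)
try evContact: (PATROL, evContact) → (CHARGE, spin_cw)
try evDetect: (PATROL, evDetect) → (ALIGN, spin_cw)
try evError: (PATROL, evError) → (CHARGE, lamp_flash)  ← matches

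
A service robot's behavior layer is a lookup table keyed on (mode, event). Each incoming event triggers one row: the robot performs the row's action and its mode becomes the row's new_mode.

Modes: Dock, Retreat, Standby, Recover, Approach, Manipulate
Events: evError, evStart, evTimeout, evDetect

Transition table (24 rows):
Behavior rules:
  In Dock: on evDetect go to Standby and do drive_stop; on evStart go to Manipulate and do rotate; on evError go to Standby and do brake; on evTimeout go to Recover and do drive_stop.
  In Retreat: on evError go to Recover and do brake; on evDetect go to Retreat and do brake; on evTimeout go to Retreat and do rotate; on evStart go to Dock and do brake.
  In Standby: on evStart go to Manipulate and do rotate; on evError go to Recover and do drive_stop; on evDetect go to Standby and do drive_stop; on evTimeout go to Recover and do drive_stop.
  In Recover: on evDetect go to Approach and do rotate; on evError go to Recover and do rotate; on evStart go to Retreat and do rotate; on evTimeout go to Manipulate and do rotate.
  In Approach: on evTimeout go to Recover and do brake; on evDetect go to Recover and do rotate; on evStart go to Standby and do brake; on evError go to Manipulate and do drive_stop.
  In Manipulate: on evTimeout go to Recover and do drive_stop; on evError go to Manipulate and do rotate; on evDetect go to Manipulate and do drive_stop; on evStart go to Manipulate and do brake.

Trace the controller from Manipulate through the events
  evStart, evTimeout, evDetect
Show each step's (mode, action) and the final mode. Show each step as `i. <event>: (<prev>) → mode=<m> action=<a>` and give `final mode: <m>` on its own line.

1. evStart: (Manipulate) → mode=Manipulate action=brake
2. evTimeout: (Manipulate) → mode=Recover action=drive_stop
3. evDetect: (Recover) → mode=Approach action=rotate

final mode: Approach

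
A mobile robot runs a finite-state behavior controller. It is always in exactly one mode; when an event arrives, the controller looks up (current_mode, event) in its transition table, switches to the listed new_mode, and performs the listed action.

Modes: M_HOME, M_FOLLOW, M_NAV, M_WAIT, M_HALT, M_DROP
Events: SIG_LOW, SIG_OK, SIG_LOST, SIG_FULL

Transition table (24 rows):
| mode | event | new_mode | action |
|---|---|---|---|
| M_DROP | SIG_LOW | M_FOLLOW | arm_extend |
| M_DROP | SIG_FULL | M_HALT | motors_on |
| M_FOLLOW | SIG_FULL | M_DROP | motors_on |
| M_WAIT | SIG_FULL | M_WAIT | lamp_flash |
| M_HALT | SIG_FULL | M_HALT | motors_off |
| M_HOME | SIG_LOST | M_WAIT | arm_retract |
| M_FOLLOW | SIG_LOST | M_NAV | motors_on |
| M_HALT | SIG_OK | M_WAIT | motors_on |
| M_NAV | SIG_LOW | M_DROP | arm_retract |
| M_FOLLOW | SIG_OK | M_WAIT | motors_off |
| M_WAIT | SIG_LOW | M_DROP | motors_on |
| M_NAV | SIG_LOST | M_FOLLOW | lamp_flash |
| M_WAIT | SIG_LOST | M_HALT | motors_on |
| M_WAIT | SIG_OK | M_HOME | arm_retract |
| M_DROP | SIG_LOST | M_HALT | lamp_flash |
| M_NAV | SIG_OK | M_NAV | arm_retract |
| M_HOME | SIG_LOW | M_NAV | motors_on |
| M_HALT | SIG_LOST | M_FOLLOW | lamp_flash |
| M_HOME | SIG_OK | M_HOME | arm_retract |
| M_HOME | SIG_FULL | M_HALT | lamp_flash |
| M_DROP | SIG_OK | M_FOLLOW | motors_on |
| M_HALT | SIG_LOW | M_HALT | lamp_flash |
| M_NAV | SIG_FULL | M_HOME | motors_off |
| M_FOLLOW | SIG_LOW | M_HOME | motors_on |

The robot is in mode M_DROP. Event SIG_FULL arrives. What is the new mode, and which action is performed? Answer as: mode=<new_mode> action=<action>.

mode=M_HALT action=motors_on

current mode = M_DROP; filter table to that mode:
  (M_DROP, SIG_LOW) → (M_FOLLOW, arm_extend)
  (M_DROP, SIG_FULL) → (M_HALT, motors_on)  ← event matches
  (M_DROP, SIG_LOST) → (M_HALT, lamp_flash)
  (M_DROP, SIG_OK) → (M_FOLLOW, motors_on)
event = SIG_FULL selects (M_HALT, motors_on)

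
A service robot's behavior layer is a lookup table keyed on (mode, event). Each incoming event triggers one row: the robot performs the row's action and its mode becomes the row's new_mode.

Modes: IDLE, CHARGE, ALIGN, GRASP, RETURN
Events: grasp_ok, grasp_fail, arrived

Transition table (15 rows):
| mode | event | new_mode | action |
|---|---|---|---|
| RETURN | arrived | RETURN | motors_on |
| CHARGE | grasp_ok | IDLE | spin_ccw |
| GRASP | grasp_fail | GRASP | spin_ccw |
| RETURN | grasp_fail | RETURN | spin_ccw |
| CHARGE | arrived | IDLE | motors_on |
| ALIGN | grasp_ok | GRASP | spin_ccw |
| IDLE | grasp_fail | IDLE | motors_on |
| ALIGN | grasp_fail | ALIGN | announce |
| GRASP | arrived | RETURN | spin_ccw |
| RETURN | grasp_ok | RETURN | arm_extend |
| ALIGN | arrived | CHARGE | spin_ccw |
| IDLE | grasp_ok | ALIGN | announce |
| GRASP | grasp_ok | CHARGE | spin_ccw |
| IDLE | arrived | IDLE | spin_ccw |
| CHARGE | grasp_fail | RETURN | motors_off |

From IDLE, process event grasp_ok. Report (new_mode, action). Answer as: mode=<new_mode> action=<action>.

mode=ALIGN action=announce

current mode = IDLE; filter table to that mode:
  (IDLE, grasp_fail) → (IDLE, motors_on)
  (IDLE, grasp_ok) → (ALIGN, announce)  ← event matches
  (IDLE, arrived) → (IDLE, spin_ccw)
event = grasp_ok selects (ALIGN, announce)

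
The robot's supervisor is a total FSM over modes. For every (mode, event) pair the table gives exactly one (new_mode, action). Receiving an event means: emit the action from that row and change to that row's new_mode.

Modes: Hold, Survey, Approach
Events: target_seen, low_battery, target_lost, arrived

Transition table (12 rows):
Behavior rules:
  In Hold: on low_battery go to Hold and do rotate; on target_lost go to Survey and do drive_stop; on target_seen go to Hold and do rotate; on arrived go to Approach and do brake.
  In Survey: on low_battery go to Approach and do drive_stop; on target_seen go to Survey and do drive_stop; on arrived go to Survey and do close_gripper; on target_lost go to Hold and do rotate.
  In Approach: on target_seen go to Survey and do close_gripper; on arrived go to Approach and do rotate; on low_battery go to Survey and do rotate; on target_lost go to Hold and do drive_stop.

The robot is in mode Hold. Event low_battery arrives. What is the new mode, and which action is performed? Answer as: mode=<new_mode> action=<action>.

current mode = Hold; filter table to that mode:
  (Hold, low_battery) → (Hold, rotate)  ← event matches
  (Hold, target_lost) → (Survey, drive_stop)
  (Hold, target_seen) → (Hold, rotate)
  (Hold, arrived) → (Approach, brake)
event = low_battery selects (Hold, rotate)

mode=Hold action=rotate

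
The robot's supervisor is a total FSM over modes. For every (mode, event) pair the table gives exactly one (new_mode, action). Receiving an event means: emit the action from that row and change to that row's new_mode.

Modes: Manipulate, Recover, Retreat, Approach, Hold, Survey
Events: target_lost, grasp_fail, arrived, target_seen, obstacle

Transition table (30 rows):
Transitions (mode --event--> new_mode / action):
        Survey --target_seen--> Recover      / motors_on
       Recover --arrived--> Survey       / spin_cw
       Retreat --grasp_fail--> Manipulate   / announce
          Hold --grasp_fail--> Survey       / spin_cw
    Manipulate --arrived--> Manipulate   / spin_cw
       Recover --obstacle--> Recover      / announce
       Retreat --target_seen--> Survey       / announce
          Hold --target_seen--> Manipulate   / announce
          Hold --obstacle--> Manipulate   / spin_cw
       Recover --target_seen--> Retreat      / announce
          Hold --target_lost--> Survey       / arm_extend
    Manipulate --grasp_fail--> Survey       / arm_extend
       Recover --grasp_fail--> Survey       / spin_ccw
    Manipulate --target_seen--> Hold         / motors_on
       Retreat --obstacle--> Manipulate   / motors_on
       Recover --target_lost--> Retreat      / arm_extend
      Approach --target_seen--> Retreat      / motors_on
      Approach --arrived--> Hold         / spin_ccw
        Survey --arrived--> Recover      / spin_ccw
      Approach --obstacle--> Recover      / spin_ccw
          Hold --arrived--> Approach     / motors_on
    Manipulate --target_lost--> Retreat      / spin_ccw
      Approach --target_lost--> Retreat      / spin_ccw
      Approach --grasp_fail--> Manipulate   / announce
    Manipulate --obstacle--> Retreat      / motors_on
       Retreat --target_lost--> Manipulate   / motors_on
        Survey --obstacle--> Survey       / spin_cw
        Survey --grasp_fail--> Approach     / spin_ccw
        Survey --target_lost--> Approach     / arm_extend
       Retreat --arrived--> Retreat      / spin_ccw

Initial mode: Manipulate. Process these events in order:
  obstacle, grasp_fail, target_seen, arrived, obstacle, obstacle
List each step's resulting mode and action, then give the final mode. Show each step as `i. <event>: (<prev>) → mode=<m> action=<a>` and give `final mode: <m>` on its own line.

final mode: Recover

1. obstacle: (Manipulate) → mode=Retreat action=motors_on
2. grasp_fail: (Retreat) → mode=Manipulate action=announce
3. target_seen: (Manipulate) → mode=Hold action=motors_on
4. arrived: (Hold) → mode=Approach action=motors_on
5. obstacle: (Approach) → mode=Recover action=spin_ccw
6. obstacle: (Recover) → mode=Recover action=announce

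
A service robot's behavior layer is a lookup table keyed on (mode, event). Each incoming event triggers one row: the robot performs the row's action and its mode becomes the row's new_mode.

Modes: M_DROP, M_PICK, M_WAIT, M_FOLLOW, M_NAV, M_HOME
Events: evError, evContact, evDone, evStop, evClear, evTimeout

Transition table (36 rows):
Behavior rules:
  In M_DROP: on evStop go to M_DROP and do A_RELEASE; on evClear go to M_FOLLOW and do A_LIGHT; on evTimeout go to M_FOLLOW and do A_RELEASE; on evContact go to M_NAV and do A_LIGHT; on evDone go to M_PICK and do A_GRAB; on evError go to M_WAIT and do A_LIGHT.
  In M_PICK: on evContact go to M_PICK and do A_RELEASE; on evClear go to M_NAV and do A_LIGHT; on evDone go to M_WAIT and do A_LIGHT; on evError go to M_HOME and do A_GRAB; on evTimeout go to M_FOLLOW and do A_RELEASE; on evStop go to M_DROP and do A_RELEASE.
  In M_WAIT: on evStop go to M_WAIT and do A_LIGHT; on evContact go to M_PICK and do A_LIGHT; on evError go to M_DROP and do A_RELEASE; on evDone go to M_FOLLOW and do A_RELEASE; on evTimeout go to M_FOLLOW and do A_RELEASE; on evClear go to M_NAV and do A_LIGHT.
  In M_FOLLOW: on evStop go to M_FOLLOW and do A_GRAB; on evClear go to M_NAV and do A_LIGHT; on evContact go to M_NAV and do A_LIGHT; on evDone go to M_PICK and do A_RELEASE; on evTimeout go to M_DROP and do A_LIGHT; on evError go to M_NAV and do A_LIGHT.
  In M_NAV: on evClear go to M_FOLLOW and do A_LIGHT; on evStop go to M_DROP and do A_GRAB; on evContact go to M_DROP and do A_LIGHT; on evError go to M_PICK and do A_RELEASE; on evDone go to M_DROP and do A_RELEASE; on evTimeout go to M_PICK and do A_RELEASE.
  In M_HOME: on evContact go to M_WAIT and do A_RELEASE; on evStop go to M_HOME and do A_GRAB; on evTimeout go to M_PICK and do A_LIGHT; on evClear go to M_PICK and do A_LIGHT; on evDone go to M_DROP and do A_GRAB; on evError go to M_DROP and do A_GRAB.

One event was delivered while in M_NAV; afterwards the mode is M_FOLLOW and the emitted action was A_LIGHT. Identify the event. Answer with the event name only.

evClear

try evError: (M_NAV, evError) → (M_PICK, A_RELEASE)
try evContact: (M_NAV, evContact) → (M_DROP, A_LIGHT)
try evDone: (M_NAV, evDone) → (M_DROP, A_RELEASE)
try evStop: (M_NAV, evStop) → (M_DROP, A_GRAB)
try evClear: (M_NAV, evClear) → (M_FOLLOW, A_LIGHT)  ← matches
try evTimeout: (M_NAV, evTimeout) → (M_PICK, A_RELEASE)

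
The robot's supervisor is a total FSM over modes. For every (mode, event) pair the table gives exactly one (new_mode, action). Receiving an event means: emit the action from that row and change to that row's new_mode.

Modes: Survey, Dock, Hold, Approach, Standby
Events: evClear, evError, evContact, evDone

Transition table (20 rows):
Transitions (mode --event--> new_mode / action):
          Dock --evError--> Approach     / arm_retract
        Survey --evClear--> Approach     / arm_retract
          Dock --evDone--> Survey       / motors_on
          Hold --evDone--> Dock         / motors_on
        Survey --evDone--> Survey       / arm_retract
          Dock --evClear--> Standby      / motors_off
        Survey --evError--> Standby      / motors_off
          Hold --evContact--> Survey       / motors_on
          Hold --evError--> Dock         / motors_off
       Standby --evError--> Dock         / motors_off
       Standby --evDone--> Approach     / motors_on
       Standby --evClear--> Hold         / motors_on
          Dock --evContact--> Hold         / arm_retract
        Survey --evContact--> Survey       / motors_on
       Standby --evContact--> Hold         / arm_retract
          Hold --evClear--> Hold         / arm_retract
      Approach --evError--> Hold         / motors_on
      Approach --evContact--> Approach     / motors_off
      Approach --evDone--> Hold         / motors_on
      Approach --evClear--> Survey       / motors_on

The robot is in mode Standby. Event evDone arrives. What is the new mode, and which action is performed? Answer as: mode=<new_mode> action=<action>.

mode=Approach action=motors_on

current mode = Standby; filter table to that mode:
  (Standby, evError) → (Dock, motors_off)
  (Standby, evDone) → (Approach, motors_on)  ← event matches
  (Standby, evClear) → (Hold, motors_on)
  (Standby, evContact) → (Hold, arm_retract)
event = evDone selects (Approach, motors_on)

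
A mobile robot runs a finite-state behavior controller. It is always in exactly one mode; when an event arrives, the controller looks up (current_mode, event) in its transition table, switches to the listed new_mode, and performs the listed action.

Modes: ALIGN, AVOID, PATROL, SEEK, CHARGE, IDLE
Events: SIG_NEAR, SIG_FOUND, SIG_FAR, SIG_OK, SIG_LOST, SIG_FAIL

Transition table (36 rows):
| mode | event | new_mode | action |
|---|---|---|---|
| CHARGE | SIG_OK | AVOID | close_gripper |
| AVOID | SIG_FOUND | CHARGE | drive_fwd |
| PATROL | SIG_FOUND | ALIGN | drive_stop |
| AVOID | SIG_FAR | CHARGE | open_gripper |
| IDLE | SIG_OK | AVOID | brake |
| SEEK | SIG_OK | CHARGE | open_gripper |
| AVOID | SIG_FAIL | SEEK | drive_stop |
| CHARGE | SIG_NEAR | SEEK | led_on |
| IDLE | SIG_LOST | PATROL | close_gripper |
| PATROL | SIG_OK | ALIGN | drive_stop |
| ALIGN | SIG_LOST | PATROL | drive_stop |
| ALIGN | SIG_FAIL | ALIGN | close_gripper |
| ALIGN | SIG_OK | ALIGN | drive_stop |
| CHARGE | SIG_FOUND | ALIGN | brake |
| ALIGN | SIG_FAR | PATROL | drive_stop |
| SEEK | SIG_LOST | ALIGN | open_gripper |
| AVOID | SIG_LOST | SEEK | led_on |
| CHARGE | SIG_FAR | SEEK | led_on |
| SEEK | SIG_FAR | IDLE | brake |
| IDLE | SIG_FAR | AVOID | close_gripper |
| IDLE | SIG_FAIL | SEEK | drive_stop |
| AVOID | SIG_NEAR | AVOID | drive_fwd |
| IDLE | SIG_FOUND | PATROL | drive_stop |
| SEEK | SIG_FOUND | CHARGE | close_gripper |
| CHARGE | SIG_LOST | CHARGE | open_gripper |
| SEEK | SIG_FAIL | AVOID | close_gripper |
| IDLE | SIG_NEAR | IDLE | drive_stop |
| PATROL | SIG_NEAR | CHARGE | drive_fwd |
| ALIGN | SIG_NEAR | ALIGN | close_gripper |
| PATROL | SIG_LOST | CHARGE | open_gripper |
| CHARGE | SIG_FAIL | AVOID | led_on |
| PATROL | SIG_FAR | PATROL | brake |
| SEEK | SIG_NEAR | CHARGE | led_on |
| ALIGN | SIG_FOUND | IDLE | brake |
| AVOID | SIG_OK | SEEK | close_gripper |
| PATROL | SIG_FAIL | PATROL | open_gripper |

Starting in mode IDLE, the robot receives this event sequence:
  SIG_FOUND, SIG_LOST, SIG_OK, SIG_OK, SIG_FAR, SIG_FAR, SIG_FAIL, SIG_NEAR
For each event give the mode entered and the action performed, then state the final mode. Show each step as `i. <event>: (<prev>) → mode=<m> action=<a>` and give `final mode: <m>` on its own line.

1. SIG_FOUND: (IDLE) → mode=PATROL action=drive_stop
2. SIG_LOST: (PATROL) → mode=CHARGE action=open_gripper
3. SIG_OK: (CHARGE) → mode=AVOID action=close_gripper
4. SIG_OK: (AVOID) → mode=SEEK action=close_gripper
5. SIG_FAR: (SEEK) → mode=IDLE action=brake
6. SIG_FAR: (IDLE) → mode=AVOID action=close_gripper
7. SIG_FAIL: (AVOID) → mode=SEEK action=drive_stop
8. SIG_NEAR: (SEEK) → mode=CHARGE action=led_on

final mode: CHARGE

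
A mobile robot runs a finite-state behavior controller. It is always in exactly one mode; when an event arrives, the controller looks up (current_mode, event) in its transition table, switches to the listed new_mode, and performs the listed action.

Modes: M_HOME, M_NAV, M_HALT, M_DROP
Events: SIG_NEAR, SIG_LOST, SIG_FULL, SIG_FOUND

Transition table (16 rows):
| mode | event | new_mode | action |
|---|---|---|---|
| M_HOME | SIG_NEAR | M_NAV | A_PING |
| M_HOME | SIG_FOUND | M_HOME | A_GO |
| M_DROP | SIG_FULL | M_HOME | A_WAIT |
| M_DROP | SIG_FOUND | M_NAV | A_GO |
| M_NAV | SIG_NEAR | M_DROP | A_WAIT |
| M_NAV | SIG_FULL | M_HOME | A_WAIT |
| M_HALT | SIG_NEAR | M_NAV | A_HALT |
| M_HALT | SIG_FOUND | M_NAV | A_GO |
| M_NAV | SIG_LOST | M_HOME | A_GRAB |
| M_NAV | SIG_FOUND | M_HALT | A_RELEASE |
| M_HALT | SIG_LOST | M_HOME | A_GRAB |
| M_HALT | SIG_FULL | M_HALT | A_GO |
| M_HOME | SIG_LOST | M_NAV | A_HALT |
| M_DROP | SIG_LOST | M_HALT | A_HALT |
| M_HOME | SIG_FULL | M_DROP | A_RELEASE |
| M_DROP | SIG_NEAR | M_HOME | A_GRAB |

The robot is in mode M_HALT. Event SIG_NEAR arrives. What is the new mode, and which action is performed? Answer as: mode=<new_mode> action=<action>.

current mode = M_HALT; filter table to that mode:
  (M_HALT, SIG_NEAR) → (M_NAV, A_HALT)  ← event matches
  (M_HALT, SIG_FOUND) → (M_NAV, A_GO)
  (M_HALT, SIG_LOST) → (M_HOME, A_GRAB)
  (M_HALT, SIG_FULL) → (M_HALT, A_GO)
event = SIG_NEAR selects (M_NAV, A_HALT)

mode=M_NAV action=A_HALT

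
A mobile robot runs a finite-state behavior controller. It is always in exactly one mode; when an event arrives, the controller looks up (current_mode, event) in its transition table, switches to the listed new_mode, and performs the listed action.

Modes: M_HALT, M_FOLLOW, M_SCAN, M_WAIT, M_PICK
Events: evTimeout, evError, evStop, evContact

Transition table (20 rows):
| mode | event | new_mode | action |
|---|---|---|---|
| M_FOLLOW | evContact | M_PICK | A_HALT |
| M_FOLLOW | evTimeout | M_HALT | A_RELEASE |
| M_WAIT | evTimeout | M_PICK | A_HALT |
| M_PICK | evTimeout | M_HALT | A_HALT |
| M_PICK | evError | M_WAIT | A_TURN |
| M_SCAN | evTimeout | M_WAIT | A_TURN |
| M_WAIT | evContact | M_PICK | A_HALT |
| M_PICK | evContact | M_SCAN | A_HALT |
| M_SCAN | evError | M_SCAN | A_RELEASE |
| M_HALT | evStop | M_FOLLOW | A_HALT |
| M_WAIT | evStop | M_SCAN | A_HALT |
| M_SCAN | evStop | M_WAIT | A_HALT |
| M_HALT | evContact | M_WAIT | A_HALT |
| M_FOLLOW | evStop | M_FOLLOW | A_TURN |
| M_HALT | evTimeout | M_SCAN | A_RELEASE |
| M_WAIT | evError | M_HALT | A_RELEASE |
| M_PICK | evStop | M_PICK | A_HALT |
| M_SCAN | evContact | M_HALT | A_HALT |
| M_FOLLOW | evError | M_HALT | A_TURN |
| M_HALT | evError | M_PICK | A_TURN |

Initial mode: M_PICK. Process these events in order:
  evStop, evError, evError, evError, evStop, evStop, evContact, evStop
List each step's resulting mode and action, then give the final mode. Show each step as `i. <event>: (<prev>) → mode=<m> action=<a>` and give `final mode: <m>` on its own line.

final mode: M_WAIT

1. evStop: (M_PICK) → mode=M_PICK action=A_HALT
2. evError: (M_PICK) → mode=M_WAIT action=A_TURN
3. evError: (M_WAIT) → mode=M_HALT action=A_RELEASE
4. evError: (M_HALT) → mode=M_PICK action=A_TURN
5. evStop: (M_PICK) → mode=M_PICK action=A_HALT
6. evStop: (M_PICK) → mode=M_PICK action=A_HALT
7. evContact: (M_PICK) → mode=M_SCAN action=A_HALT
8. evStop: (M_SCAN) → mode=M_WAIT action=A_HALT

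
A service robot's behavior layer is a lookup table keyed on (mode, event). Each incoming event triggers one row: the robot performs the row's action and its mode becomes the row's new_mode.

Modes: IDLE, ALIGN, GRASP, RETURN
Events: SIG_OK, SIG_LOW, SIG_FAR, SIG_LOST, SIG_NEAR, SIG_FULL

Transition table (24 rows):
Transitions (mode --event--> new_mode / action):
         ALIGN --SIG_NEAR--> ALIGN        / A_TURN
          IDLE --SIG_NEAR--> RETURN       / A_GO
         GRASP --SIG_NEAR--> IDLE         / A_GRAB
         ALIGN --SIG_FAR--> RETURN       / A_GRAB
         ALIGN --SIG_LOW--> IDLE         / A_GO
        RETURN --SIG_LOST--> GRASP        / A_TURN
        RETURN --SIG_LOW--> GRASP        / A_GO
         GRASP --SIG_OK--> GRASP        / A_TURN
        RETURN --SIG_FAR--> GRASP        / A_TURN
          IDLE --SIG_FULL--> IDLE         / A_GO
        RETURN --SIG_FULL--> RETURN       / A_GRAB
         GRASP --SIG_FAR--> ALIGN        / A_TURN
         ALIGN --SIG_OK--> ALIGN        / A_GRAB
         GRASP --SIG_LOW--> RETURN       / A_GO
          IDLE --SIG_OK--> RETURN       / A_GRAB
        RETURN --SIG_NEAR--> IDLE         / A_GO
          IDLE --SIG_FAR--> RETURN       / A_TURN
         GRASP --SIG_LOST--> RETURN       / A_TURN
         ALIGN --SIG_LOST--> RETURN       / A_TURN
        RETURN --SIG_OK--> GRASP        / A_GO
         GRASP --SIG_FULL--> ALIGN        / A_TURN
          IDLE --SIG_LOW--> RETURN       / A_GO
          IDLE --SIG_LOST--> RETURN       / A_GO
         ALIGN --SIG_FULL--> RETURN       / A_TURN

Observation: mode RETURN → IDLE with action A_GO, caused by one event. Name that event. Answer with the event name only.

SIG_NEAR

try SIG_OK: (RETURN, SIG_OK) → (GRASP, A_GO)
try SIG_LOW: (RETURN, SIG_LOW) → (GRASP, A_GO)
try SIG_FAR: (RETURN, SIG_FAR) → (GRASP, A_TURN)
try SIG_LOST: (RETURN, SIG_LOST) → (GRASP, A_TURN)
try SIG_NEAR: (RETURN, SIG_NEAR) → (IDLE, A_GO)  ← matches
try SIG_FULL: (RETURN, SIG_FULL) → (RETURN, A_GRAB)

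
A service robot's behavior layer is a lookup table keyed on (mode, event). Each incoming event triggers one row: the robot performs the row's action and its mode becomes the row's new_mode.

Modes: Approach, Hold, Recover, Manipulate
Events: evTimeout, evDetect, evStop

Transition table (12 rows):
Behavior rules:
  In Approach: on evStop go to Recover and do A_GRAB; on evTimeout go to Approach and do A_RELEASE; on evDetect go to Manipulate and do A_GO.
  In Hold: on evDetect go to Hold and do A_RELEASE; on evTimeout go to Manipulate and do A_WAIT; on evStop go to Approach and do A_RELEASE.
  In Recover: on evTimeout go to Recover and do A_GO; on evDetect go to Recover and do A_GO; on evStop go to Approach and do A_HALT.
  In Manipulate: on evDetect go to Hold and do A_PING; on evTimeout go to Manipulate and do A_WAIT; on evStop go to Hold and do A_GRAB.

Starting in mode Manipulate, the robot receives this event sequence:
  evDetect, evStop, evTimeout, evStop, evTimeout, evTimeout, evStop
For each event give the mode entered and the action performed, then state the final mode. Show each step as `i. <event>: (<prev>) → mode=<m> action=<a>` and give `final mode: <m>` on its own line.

1. evDetect: (Manipulate) → mode=Hold action=A_PING
2. evStop: (Hold) → mode=Approach action=A_RELEASE
3. evTimeout: (Approach) → mode=Approach action=A_RELEASE
4. evStop: (Approach) → mode=Recover action=A_GRAB
5. evTimeout: (Recover) → mode=Recover action=A_GO
6. evTimeout: (Recover) → mode=Recover action=A_GO
7. evStop: (Recover) → mode=Approach action=A_HALT

final mode: Approach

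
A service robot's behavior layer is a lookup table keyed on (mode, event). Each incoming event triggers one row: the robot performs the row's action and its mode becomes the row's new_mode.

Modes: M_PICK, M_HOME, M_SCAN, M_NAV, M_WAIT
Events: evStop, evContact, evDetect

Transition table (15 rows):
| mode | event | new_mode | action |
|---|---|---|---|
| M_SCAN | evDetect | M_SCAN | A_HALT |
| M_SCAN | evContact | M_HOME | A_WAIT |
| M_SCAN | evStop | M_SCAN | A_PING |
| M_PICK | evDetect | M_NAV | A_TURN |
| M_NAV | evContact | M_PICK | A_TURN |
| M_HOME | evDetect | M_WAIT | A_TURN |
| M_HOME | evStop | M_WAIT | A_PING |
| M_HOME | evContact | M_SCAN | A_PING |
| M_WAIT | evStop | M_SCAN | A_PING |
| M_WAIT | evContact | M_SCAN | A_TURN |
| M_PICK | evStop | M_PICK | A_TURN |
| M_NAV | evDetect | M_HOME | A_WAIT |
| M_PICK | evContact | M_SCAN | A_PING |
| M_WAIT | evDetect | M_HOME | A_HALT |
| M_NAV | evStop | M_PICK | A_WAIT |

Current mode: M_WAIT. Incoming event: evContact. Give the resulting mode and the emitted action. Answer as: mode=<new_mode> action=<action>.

current mode = M_WAIT; filter table to that mode:
  (M_WAIT, evStop) → (M_SCAN, A_PING)
  (M_WAIT, evContact) → (M_SCAN, A_TURN)  ← event matches
  (M_WAIT, evDetect) → (M_HOME, A_HALT)
event = evContact selects (M_SCAN, A_TURN)

mode=M_SCAN action=A_TURN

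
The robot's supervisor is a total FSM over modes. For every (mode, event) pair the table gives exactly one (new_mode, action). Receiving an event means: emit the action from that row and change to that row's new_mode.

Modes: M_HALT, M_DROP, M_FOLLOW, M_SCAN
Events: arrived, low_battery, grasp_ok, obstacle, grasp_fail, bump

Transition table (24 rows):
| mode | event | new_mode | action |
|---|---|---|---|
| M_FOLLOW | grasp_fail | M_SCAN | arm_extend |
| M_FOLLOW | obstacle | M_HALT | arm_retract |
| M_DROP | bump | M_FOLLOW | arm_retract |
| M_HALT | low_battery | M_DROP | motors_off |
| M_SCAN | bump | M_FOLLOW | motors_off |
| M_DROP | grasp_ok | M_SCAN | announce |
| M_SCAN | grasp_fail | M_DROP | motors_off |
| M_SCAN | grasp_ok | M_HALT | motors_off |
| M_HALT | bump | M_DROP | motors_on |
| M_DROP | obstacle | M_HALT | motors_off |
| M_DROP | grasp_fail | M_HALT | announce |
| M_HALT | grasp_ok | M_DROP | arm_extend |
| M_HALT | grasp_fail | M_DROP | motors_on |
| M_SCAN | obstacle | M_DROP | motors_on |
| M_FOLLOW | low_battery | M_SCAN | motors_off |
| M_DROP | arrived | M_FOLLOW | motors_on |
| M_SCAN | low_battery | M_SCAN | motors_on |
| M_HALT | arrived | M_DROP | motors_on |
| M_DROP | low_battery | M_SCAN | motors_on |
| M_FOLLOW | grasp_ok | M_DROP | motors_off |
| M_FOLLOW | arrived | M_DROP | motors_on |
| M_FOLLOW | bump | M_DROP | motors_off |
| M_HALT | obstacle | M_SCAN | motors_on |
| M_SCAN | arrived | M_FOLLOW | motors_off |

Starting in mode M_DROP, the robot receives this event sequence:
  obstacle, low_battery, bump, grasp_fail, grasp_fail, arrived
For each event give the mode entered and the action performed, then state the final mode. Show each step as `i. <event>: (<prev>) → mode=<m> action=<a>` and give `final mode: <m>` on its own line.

1. obstacle: (M_DROP) → mode=M_HALT action=motors_off
2. low_battery: (M_HALT) → mode=M_DROP action=motors_off
3. bump: (M_DROP) → mode=M_FOLLOW action=arm_retract
4. grasp_fail: (M_FOLLOW) → mode=M_SCAN action=arm_extend
5. grasp_fail: (M_SCAN) → mode=M_DROP action=motors_off
6. arrived: (M_DROP) → mode=M_FOLLOW action=motors_on

final mode: M_FOLLOW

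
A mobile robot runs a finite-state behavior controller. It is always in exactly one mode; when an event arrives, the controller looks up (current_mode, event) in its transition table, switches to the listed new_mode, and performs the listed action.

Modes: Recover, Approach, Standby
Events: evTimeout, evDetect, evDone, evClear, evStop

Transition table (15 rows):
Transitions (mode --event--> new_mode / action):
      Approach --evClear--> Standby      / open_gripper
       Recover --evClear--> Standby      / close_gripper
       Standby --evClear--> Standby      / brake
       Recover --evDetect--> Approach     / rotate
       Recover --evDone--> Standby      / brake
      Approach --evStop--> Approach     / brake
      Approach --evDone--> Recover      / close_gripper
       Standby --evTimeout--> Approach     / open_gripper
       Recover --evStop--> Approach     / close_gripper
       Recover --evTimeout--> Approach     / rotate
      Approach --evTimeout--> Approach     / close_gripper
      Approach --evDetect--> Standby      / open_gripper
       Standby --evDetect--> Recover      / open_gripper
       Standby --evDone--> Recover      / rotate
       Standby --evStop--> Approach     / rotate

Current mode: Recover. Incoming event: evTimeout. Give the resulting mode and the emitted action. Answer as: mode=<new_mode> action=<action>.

current mode = Recover; filter table to that mode:
  (Recover, evClear) → (Standby, close_gripper)
  (Recover, evDetect) → (Approach, rotate)
  (Recover, evDone) → (Standby, brake)
  (Recover, evStop) → (Approach, close_gripper)
  (Recover, evTimeout) → (Approach, rotate)  ← event matches
event = evTimeout selects (Approach, rotate)

mode=Approach action=rotate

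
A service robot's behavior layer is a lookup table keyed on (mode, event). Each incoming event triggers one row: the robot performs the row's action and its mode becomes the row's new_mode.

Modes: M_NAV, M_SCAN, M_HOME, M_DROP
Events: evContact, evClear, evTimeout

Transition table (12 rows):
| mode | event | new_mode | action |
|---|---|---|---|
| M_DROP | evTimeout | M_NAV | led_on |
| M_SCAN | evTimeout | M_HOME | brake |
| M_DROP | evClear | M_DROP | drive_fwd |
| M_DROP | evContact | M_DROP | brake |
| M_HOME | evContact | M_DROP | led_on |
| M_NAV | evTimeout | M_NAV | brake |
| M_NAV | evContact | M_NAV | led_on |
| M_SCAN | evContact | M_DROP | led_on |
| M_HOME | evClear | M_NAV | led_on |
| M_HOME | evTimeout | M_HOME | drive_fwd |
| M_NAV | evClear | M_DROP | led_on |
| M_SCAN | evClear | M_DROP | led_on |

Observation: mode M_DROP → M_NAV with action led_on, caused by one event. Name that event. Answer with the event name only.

evTimeout

try evContact: (M_DROP, evContact) → (M_DROP, brake)
try evClear: (M_DROP, evClear) → (M_DROP, drive_fwd)
try evTimeout: (M_DROP, evTimeout) → (M_NAV, led_on)  ← matches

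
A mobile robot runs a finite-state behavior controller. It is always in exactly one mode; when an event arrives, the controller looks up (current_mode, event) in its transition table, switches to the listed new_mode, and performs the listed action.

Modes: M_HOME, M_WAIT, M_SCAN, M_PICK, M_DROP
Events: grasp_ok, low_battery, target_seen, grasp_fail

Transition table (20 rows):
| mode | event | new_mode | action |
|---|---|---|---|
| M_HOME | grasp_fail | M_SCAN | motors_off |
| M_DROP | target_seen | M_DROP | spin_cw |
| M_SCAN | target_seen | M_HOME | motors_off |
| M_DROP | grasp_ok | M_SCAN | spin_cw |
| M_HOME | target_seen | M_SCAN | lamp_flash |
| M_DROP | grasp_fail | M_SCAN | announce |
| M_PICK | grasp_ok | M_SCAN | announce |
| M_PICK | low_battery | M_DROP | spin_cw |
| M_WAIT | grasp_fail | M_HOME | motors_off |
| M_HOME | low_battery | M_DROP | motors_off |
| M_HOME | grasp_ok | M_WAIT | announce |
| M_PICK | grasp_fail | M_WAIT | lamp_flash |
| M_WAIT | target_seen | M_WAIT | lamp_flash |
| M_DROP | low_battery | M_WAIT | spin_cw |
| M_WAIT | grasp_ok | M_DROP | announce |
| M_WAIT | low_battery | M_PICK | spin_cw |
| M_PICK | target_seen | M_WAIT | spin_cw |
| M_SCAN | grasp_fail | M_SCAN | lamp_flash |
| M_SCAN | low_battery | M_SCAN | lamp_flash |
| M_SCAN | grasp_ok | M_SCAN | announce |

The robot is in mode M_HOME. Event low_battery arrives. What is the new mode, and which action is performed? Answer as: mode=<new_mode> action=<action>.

mode=M_DROP action=motors_off

current mode = M_HOME; filter table to that mode:
  (M_HOME, grasp_fail) → (M_SCAN, motors_off)
  (M_HOME, target_seen) → (M_SCAN, lamp_flash)
  (M_HOME, low_battery) → (M_DROP, motors_off)  ← event matches
  (M_HOME, grasp_ok) → (M_WAIT, announce)
event = low_battery selects (M_DROP, motors_off)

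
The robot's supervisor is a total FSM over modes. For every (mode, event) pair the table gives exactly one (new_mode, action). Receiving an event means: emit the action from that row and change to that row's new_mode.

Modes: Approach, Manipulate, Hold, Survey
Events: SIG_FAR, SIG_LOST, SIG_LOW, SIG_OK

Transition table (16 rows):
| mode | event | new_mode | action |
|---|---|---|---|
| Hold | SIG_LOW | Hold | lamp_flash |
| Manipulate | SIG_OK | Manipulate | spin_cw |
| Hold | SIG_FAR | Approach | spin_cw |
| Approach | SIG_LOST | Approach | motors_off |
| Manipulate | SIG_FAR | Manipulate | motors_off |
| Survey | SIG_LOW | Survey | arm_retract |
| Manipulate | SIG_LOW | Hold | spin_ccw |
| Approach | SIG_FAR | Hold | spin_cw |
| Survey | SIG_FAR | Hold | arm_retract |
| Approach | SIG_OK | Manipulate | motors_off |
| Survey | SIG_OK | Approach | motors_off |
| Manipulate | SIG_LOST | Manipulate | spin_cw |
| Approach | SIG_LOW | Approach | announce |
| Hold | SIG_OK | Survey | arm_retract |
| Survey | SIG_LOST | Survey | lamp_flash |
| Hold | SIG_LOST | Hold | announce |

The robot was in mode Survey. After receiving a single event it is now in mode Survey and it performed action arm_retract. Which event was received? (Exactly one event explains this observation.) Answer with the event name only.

try SIG_FAR: (Survey, SIG_FAR) → (Hold, arm_retract)
try SIG_LOST: (Survey, SIG_LOST) → (Survey, lamp_flash)
try SIG_LOW: (Survey, SIG_LOW) → (Survey, arm_retract)  ← matches
try SIG_OK: (Survey, SIG_OK) → (Approach, motors_off)

SIG_LOW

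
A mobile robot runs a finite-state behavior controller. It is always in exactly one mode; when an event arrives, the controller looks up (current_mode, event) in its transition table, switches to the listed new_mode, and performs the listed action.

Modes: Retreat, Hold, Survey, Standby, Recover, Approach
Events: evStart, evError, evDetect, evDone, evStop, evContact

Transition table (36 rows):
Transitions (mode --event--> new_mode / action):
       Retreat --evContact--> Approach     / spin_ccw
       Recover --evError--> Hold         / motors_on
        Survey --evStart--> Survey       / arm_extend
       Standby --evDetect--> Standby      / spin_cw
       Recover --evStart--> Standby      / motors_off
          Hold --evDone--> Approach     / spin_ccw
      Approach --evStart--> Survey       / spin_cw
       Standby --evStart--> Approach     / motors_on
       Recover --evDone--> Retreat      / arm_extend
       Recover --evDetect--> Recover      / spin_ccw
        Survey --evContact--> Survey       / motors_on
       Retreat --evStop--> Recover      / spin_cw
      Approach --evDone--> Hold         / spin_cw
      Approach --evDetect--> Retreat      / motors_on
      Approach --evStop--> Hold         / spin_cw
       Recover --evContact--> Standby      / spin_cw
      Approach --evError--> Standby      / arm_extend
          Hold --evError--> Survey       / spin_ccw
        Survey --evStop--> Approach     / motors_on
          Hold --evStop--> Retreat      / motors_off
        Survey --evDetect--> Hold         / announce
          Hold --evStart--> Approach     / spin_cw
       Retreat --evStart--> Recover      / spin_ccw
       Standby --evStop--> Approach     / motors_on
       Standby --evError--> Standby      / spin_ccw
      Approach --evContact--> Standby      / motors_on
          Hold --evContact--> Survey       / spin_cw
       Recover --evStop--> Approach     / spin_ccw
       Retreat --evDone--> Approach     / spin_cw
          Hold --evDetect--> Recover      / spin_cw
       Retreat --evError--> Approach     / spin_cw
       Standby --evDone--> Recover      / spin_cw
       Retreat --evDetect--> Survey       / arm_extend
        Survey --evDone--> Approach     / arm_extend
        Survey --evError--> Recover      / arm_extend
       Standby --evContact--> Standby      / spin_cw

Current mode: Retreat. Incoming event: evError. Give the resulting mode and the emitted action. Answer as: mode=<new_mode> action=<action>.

mode=Approach action=spin_cw

current mode = Retreat; filter table to that mode:
  (Retreat, evContact) → (Approach, spin_ccw)
  (Retreat, evStop) → (Recover, spin_cw)
  (Retreat, evStart) → (Recover, spin_ccw)
  (Retreat, evDone) → (Approach, spin_cw)
  (Retreat, evError) → (Approach, spin_cw)  ← event matches
  (Retreat, evDetect) → (Survey, arm_extend)
event = evError selects (Approach, spin_cw)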